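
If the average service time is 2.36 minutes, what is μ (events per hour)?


μ = 1/(service time) in consistent units.
1 hour = 60 min, so μ = 60/2.36 = 25.4237 per hour

Final: 25.4237 /hr


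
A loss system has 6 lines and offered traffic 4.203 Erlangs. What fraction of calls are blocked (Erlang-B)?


B(c,a) = (a^c/c!) / Σ_{k=0}^{c} a^k/k!
a^6/6! = 7.656386
Σ terms (k=0..6): 1.00000 + 4.20300 + 8.83260 + 12.37448 + 13.00248 + 10.92989 + 7.65639 = 57.998841
B = 7.656386/57.998841 = 0.132009

Final: 0.132009


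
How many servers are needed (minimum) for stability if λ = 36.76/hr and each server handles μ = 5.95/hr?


Stability requires cμ > λ ⇔ c > λ/μ.
λ/μ = 36.76/5.95 = 6.1782
Minimum integer c = ⌊6.1782⌋ + 1 = 7
Check: 7·5.95 = 41.65 > 36.76, while 6·5.95 = 35.70 ≤ 36.76

Final: 7 servers


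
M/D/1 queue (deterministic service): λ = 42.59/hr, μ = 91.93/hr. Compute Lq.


ρ = 42.59/91.93 = 0.4633
M/D/1: Lq = ρ²/(2(1−ρ)) = 0.2146/(2·0.5367) = 0.19995

Final: 0.19995


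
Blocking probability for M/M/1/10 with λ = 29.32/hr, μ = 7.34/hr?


ρ = λ/μ = 29.32/7.34 = 3.9946
P_K = (1−ρ)ρ^K/(1−ρ^(K+1)) = (-2.9946·1034377.489095)/(1 − 4131873.021834)
= -3097495.532739/-4131872.021834 = 0.749659

Final: 0.749659


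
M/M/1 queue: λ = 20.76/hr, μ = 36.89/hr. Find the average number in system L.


ρ = λ/μ = 20.76/36.89 = 0.5628
L = ρ/(1−ρ) = 0.5628/(1 − 0.5628) = 0.5628/0.4372 = 1.2870

Final: 1.2870


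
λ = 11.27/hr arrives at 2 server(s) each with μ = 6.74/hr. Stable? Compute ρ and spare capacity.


Total capacity cμ = 2·6.74 = 13.48/hr
ρ = λ/(cμ) = 11.27/13.48 = 0.8361
Stable ⇔ ρ < 1: YES
Spare capacity = cμ − λ = 13.48 − 11.27 = 2.21/hr

Final: ρ = 0.8361; stable; margin = 2.21/hr


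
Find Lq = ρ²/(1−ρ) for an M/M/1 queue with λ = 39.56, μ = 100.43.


ρ = 39.56/100.43 = 0.3939
Lq = ρ²/(1−ρ) = 0.1552/0.6061 = 0.2560

Final: 0.2560


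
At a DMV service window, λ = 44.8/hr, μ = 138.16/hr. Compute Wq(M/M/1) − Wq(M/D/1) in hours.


ρ = 44.8/138.16 = 0.3243
Wq(M/M/1) = ρ/(μ−λ) = 0.3243/93.36 = 0.003473 hr
Wq(M/D/1) = ρ/(2(μ−λ)) = 0.001737 hr
Savings = 0.003473 − 0.001737 = 0.001737 hr

Final: 0.001737 hr


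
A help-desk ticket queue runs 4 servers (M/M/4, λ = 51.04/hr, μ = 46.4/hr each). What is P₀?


a = λ/μ = 51.04/46.4 = 1.1000; ρ = a/c = 0.2750
Σ_{k=0}^{3} a^k/k! (terms k=0..3) = 1.00000 + 1.10000 + 0.60500 + 0.22183 = 2.92683
Tail: a^4/(4!(1−ρ)) = 1.46410/(24·0.7250) = 0.08414
P₀ = 1/(2.92683 + 0.08414) = 1/3.01098 = 0.332118

Final: 0.332118


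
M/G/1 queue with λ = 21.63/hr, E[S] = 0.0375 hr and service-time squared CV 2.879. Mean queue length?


ρ = λ·E[S] = 21.63·0.0375 = 0.8111
Lq = ρ²(1+C_s²)/(2(1−ρ)) = 0.6579·(1+2.879)/(2·0.1889)
= 0.6579·3.8790/0.3778 = 6.75602

Final: 6.75602


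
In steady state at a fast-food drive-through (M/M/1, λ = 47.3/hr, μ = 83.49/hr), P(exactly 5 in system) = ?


ρ = 47.3/83.49 = 0.5665
P_n = (1−ρ)·ρ^n = (1 − 0.5665)·0.5665^5 = 0.4335·0.058362 = 0.025298

Final: 0.025298


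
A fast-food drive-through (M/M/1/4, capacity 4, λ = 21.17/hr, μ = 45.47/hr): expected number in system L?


ρ = 21.17/45.47 = 0.4656
L = ρ[1 − (K+1)ρ^K + Kρ^(K+1)] / [(1−ρ)(1−ρ^(K+1))]
Numerator: 0.4656·(1 − 5·0.046988 + 4·0.021877) = 0.396940
Denominator: (0.5344)·(0.978123) = 0.522727
L = 0.396940/0.522727 = 0.7594

Final: 0.7594


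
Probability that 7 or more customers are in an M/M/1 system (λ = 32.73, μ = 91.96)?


ρ = 32.73/91.96 = 0.3559
P(N ≥ n) = ρ^n = 0.3559^7 = 0.0007235

Final: 0.0007235


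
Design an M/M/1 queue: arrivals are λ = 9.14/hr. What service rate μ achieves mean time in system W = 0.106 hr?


W = 1/(μ−λ) ⇒ μ − λ = 1/W = 1/0.106 = 9.4340
μ = λ + 1/W = 9.14 + 9.4340 = 18.5740 per hr

Final: 18.5740 /hr


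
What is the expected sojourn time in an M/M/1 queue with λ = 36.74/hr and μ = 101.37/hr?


W = 1/(μ−λ) = 1/(101.37 − 36.74) = 1/64.63 = 0.01547 hr

Final: 0.01547 hr


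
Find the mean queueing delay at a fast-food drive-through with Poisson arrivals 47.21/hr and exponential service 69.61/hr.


ρ = 47.21/69.61 = 0.6782
Wq = ρ/(μ−λ) = 0.6782/(69.61 − 47.21) = 0.6782/22.40 = 0.03028 hr

Final: 0.03028 hr


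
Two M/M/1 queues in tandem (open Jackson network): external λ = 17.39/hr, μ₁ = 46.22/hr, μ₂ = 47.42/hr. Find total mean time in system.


Each node sees arrival rate λ = 17.39/hr (tandem ⇒ throughput preserved).
W₁ = 1/(μ₁−λ) = 1/(46.22−17.39) = 0.03469 hr
W₂ = 1/(μ₂−λ) = 1/(47.42−17.39) = 0.03330 hr
W_total = W₁ + W₂ = 0.03469 + 0.03330 = 0.06799 hr

Final: 0.06799 hr


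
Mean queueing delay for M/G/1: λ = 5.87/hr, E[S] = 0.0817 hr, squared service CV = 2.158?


ρ = λ·E[S] = 5.87·0.0817 = 0.4796
E[S²] = E[S]²(1+C_s²) = 0.0817²·(1+2.158) = 0.021079
Wq = λ·E[S²]/(2(1−ρ)) = 5.87·0.021079/(2·0.5204) = 0.11888 hr

Final: 0.11888 hr


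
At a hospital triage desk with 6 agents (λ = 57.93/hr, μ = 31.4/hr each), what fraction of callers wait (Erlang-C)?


a = λ/μ = 1.8449; ρ = a/6 = 0.3075
P₀ = 0.157898 (from M/M/c formula)
C(c,a) = [a^c/(c!(1−ρ))]·P₀ = [39.43150/(720·0.6925)]·0.157898
= 0.07908·0.157898 = 0.012487

Final: 0.012487


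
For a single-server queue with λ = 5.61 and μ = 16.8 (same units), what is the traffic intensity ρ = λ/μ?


ρ = λ/μ = 5.61/16.8 = 0.3339

Final: 0.3339


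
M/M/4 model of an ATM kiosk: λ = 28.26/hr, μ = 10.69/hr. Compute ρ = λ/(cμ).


ρ = λ/(cμ) = 28.26/(4·10.69) = 28.26/42.76 = 0.6609

Final: 0.6609


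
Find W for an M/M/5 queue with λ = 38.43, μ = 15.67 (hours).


a = 2.4525; ρ = 0.4905; P₀ = 0.084200
Lq = P₀·a^c·ρ/(c!(1−ρ)²) = 0.11762
Wq = Lq/λ = 0.11762/38.43 = 0.003061 hr
W = Wq + 1/μ = 0.003061 + 0.06382 = 0.06688 hr

Final: 0.06688 hr


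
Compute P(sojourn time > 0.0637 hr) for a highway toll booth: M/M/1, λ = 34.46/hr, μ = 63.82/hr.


W ~ Exponential(μ−λ) for M/M/1.
μ − λ = 63.82 − 34.46 = 29.3600
P(W > t) = e^{−(μ−λ)t} = e^{−1.8702} = 0.154088

Final: 0.154088


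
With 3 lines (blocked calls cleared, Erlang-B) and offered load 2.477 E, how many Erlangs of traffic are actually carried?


B(3,2.477) = 0.279030 (Erlang-B)
Carried load = a(1 − B) = 2.477·(1 − 0.279030) = 2.477·0.720970 = 1.7858 E

Final: 1.7858 Erlangs


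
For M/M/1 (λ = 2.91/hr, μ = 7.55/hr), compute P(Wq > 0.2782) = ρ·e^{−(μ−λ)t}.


ρ = 2.91/7.55 = 0.3854
P(Wq > t) = ρ·e^{−(μ−λ)t} = 0.3854·e^{−1.2908}
= 0.3854·0.275037 = 0.106008

Final: 0.106008


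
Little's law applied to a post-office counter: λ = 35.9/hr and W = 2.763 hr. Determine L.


L = λW = 35.9·2.763 = 99.1917

Final: 99.1917


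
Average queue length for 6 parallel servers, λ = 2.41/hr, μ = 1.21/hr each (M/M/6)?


a = λ/μ = 1.9917; ρ = a/6 = 0.3320
P₀ = 0.136262
Lq = P₀·a^c·ρ / (c!·(1−ρ)²) = 0.136262·62.42953·0.3320/(720·0.44628)
= 0.008788

Final: 0.008788


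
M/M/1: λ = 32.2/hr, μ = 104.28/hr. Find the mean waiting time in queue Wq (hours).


ρ = 32.2/104.28 = 0.3088
Wq = ρ/(μ−λ) = 0.3088/(104.28 − 32.2) = 0.3088/72.08 = 0.004284 hr

Final: 0.004284 hr


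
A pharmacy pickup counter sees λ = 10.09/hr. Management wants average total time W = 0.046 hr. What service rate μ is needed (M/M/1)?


W = 1/(μ−λ) ⇒ μ − λ = 1/W = 1/0.046 = 21.7391
μ = λ + 1/W = 10.09 + 21.7391 = 31.8291 per hr

Final: 31.8291 /hr


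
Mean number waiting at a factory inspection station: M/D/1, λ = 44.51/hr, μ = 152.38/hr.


ρ = 44.51/152.38 = 0.2921
M/D/1: Lq = ρ²/(2(1−ρ)) = 0.08532/(2·0.7079) = 0.06026

Final: 0.06026


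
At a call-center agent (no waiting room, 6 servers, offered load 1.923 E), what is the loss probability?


B(c,a) = (a^c/c!) / Σ_{k=0}^{c} a^k/k!
a^6/6! = 0.070233
Σ terms (k=0..6): 1.00000 + 1.92300 + 1.84896 + 1.18519 + 0.56978 + 0.21914 + 0.07023 = 6.816299
B = 0.070233/6.816299 = 0.010304

Final: 0.010304


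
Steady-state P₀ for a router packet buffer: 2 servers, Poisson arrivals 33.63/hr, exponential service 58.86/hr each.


a = λ/μ = 33.63/58.86 = 0.5714; ρ = a/c = 0.2857
Σ_{k=0}^{1} a^k/k! (terms k=0..1) = 1.00000 + 0.57136 = 1.57136
Tail: a^2/(2!(1−ρ)) = 0.32645/(2·0.7143) = 0.22850
P₀ = 1/(1.57136 + 0.22850) = 1/1.79986 = 0.555600

Final: 0.555600


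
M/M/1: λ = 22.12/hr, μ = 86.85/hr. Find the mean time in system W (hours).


W = 1/(μ−λ) = 1/(86.85 − 22.12) = 1/64.73 = 0.01545 hr

Final: 0.01545 hr


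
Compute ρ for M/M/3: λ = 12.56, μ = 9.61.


ρ = λ/(cμ) = 12.56/(3·9.61) = 12.56/28.83 = 0.4357

Final: 0.4357


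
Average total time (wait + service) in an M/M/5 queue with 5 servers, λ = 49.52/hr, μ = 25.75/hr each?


a = 1.9231; ρ = 0.3846; P₀ = 0.145269
Lq = P₀·a^c·ρ/(c!(1−ρ)²) = 0.03234
Wq = Lq/λ = 0.03234/49.52 = 0.0006531 hr
W = Wq + 1/μ = 0.0006531 + 0.03883 = 0.03949 hr

Final: 0.03949 hr


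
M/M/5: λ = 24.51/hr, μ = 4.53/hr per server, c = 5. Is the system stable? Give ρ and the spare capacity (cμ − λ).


Total capacity cμ = 5·4.53 = 22.65/hr
ρ = λ/(cμ) = 24.51/22.65 = 1.0821
Stable ⇔ ρ < 1: NO
Spare capacity = cμ − λ = 22.65 − 24.51 = -1.86/hr

Final: ρ = 1.0821; unstable; margin = -1.86/hr


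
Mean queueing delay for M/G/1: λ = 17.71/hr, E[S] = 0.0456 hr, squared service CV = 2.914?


ρ = λ·E[S] = 17.71·0.0456 = 0.8076
E[S²] = E[S]²(1+C_s²) = 0.0456²·(1+2.914) = 0.008139
Wq = λ·E[S²]/(2(1−ρ)) = 17.71·0.008139/(2·0.1924) = 0.37452 hr

Final: 0.37452 hr


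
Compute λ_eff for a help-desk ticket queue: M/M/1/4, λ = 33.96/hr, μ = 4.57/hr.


ρ = 7.4311; P_K = (1−ρ)ρ^4/(1−ρ^5) = 0.865468
λ_eff = λ(1 − P_K) = 33.96·(1 − 0.865468) = 33.96·0.134532 = 4.5687 /hr

Final: 4.5687 /hr


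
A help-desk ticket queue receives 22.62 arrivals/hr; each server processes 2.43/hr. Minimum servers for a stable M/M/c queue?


Stability requires cμ > λ ⇔ c > λ/μ.
λ/μ = 22.62/2.43 = 9.3086
Minimum integer c = ⌊9.3086⌋ + 1 = 10
Check: 10·2.43 = 24.30 > 22.62, while 9·2.43 = 21.87 ≤ 22.62

Final: 10 servers


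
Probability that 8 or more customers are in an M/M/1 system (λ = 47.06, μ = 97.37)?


ρ = 47.06/97.37 = 0.4833
P(N ≥ n) = ρ^n = 0.4833^8 = 0.002977

Final: 0.002977


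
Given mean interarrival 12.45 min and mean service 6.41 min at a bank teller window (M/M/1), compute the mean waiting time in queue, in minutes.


λ = 60/12.45 = 4.8193 /hr
μ = 60/6.41 = 9.3604 /hr
ρ = λ/μ = 4.8193/9.3604 = 0.5149
Wq = ρ/(μ−λ) = 0.5149/(9.3604−4.8193) = 0.11338 hr
In minutes: 0.11338·60 = 6.803 min

Final: 6.803 min


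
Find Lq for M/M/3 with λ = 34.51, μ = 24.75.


a = λ/μ = 1.3943; ρ = a/3 = 0.4648
P₀ = 0.237496
Lq = P₀·a^c·ρ / (c!·(1−ρ)²) = 0.237496·2.71087·0.4648/(6·0.28646)
= 0.17410

Final: 0.17410


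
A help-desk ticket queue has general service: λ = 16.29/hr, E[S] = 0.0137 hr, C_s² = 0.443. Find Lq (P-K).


ρ = λ·E[S] = 16.29·0.0137 = 0.2232
Lq = ρ²(1+C_s²)/(2(1−ρ)) = 0.04981·(1+0.443)/(2·0.7768)
= 0.04981·1.4430/1.5537 = 0.04626

Final: 0.04626


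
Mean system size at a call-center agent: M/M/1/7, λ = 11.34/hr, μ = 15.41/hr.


ρ = 11.34/15.41 = 0.7359
L = ρ[1 − (K+1)ρ^K + Kρ^(K+1)] / [(1−ρ)(1−ρ^(K+1))]
Numerator: 0.7359·(1 − 8·0.116862 + 7·0.085997) = 0.490898
Denominator: (0.2641)·(0.914003) = 0.241401
L = 0.490898/0.241401 = 2.0335

Final: 2.0335


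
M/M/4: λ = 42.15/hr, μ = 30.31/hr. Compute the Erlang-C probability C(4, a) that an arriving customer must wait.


a = λ/μ = 1.3906; ρ = a/4 = 0.3477
P₀ = 0.247241 (from M/M/c formula)
C(c,a) = [a^c/(c!(1−ρ))]·P₀ = [3.73978/(24·0.6523)]·0.247241
= 0.23887·0.247241 = 0.059058

Final: 0.059058


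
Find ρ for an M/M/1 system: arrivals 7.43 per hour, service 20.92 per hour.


ρ = λ/μ = 7.43/20.92 = 0.3552

Final: 0.3552


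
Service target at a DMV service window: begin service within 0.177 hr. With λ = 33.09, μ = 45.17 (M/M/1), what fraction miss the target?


ρ = 33.09/45.17 = 0.7326
P(Wq > t) = ρ·e^{−(μ−λ)t} = 0.7326·e^{−2.1382}
= 0.7326·0.117872 = 0.086349

Final: 0.086349


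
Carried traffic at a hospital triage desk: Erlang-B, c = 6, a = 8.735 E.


B(6,8.735) = 0.427763 (Erlang-B)
Carried load = a(1 − B) = 8.735·(1 − 0.427763) = 8.735·0.572237 = 4.9985 E

Final: 4.9985 Erlangs


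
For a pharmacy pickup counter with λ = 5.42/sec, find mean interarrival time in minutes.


Mean interarrival time = 1/λ = 1/5.42 second = 0.18450 second
In minutes: 0.18450 × 0.0166667 = 0.003075 min

Final: 0.003075 min


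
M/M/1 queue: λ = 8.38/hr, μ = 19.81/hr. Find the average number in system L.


ρ = λ/μ = 8.38/19.81 = 0.4230
L = ρ/(1−ρ) = 0.4230/(1 − 0.4230) = 0.4230/0.5770 = 0.7332

Final: 0.7332


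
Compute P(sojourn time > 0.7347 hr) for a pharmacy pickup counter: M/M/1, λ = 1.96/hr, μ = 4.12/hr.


W ~ Exponential(μ−λ) for M/M/1.
μ − λ = 4.12 − 1.96 = 2.1600
P(W > t) = e^{−(μ−λ)t} = e^{−1.5870} = 0.204548

Final: 0.204548


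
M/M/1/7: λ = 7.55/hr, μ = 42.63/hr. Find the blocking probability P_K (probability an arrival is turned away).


ρ = λ/μ = 7.55/42.63 = 0.1771
P_K = (1−ρ)ρ^K/(1−ρ^(K+1)) = (0.8229·0.000005465)/(1 − 0.0000009680)
= 0.000004497/0.999999 = 0.000004497

Final: 0.000004497


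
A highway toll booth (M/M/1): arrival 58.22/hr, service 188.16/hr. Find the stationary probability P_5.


ρ = 58.22/188.16 = 0.3094
P_n = (1−ρ)·ρ^n = (1 − 0.3094)·0.3094^5 = 0.6906·0.002836 = 0.001959

Final: 0.001959


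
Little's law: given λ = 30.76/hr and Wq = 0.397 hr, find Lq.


Lq = λWq = 30.76·0.397 = 12.2117

Final: 12.2117


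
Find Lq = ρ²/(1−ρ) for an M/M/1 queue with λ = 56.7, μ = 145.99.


ρ = 56.7/145.99 = 0.3884
Lq = ρ²/(1−ρ) = 0.1508/0.6116 = 0.2466

Final: 0.2466


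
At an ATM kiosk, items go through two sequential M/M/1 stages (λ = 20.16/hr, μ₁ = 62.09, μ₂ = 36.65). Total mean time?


Each node sees arrival rate λ = 20.16/hr (tandem ⇒ throughput preserved).
W₁ = 1/(μ₁−λ) = 1/(62.09−20.16) = 0.02385 hr
W₂ = 1/(μ₂−λ) = 1/(36.65−20.16) = 0.06064 hr
W_total = W₁ + W₂ = 0.02385 + 0.06064 = 0.08449 hr

Final: 0.08449 hr


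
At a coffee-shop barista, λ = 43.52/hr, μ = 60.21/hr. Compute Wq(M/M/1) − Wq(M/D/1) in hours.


ρ = 43.52/60.21 = 0.7228
Wq(M/M/1) = ρ/(μ−λ) = 0.7228/16.69 = 0.04331 hr
Wq(M/D/1) = ρ/(2(μ−λ)) = 0.02165 hr
Savings = 0.04331 − 0.02165 = 0.02165 hr

Final: 0.02165 hr


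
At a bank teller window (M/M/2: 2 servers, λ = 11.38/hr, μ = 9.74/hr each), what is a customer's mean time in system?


a = 1.1684; ρ = 0.5842; P₀ = 0.262476
Lq = P₀·a^c·ρ/(c!(1−ρ)²) = 0.60532
Wq = Lq/λ = 0.60532/11.38 = 0.05319 hr
W = Wq + 1/μ = 0.05319 + 0.10267 = 0.15586 hr

Final: 0.15586 hr


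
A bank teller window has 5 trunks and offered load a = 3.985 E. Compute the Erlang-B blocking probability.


B(c,a) = (a^c/c!) / Σ_{k=0}^{c} a^k/k!
a^5/5! = 8.374529
Σ terms (k=0..5): 1.00000 + 3.98500 + 7.94011 + 10.54712 + 10.50756 + 8.37453 = 42.354322
B = 8.374529/42.354322 = 0.197725

Final: 0.197725


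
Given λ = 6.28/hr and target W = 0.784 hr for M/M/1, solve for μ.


W = 1/(μ−λ) ⇒ μ − λ = 1/W = 1/0.784 = 1.2755
μ = λ + 1/W = 6.28 + 1.2755 = 7.5555 per hr

Final: 7.5555 /hr


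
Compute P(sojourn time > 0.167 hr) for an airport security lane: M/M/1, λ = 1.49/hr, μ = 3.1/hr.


W ~ Exponential(μ−λ) for M/M/1.
μ − λ = 3.1 − 1.49 = 1.6100
P(W > t) = e^{−(μ−λ)t} = e^{−0.2689} = 0.764243

Final: 0.764243


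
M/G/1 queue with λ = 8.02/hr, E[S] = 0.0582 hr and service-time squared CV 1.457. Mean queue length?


ρ = λ·E[S] = 8.02·0.0582 = 0.4668
Lq = ρ²(1+C_s²)/(2(1−ρ)) = 0.2179·(1+1.457)/(2·0.5332)
= 0.2179·2.4570/1.0665 = 0.50194

Final: 0.50194


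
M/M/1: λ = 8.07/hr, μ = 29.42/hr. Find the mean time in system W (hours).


W = 1/(μ−λ) = 1/(29.42 − 8.07) = 1/21.35 = 0.04684 hr

Final: 0.04684 hr


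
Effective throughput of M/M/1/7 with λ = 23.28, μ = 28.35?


ρ = 0.8212; P_K = (1−ρ)ρ^7/(1−ρ^8) = 0.056761
λ_eff = λ(1 − P_K) = 23.28·(1 − 0.056761) = 23.28·0.943239 = 21.9586 /hr

Final: 21.9586 /hr


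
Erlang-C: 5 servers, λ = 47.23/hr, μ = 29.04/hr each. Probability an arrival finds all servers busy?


a = λ/μ = 1.6264; ρ = a/5 = 0.3253
P₀ = 0.196156 (from M/M/c formula)
C(c,a) = [a^c/(c!(1−ρ))]·P₀ = [11.37907/(120·0.6747)]·0.196156
= 0.14054·0.196156 = 0.027568

Final: 0.027568


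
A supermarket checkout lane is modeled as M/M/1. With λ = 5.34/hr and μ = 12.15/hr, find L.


ρ = λ/μ = 5.34/12.15 = 0.4395
L = ρ/(1−ρ) = 0.4395/(1 − 0.4395) = 0.4395/0.5605 = 0.7841

Final: 0.7841


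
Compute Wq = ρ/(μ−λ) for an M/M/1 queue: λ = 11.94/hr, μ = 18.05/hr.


ρ = 11.94/18.05 = 0.6615
Wq = ρ/(μ−λ) = 0.6615/(18.05 − 11.94) = 0.6615/6.11 = 0.1083 hr

Final: 0.1083 hr


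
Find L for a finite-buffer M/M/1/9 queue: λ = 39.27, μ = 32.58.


ρ = 39.27/32.58 = 1.2053
L = ρ[1 − (K+1)ρ^K + Kρ^(K+1)] / [(1−ρ)(1−ρ^(K+1))]
Numerator: 1.2053·(1 − 10·5.370174 + 9·6.472890) = 6.694780
Denominator: (-0.2053)·(-5.472890) = 1.123807
L = 6.694780/1.123807 = 5.9572

Final: 5.9572


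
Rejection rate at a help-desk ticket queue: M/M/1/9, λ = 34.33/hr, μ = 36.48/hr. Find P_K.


ρ = λ/μ = 34.33/36.48 = 0.9411
P_K = (1−ρ)ρ^K/(1−ρ^(K+1)) = (0.05894·0.578856)/(1 − 0.544741)
= 0.034116/0.455259 = 0.074937

Final: 0.074937


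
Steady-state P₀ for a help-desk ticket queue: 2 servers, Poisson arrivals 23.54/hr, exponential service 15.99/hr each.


a = λ/μ = 23.54/15.99 = 1.4722; ρ = a/c = 0.7361
Σ_{k=0}^{1} a^k/k! (terms k=0..1) = 1.00000 + 1.47217 = 2.47217
Tail: a^2/(2!(1−ρ)) = 2.16728/(2·0.2639) = 4.10603
P₀ = 1/(2.47217 + 4.10603) = 1/6.57820 = 0.152017

Final: 0.152017


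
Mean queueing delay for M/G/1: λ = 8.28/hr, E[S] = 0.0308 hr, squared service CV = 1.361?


ρ = λ·E[S] = 8.28·0.0308 = 0.2550
E[S²] = E[S]²(1+C_s²) = 0.0308²·(1+1.361) = 0.002240
Wq = λ·E[S²]/(2(1−ρ)) = 8.28·0.002240/(2·0.7450) = 0.01245 hr

Final: 0.01245 hr


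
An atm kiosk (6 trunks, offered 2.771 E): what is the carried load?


B(6,2.771) = 0.040297 (Erlang-B)
Carried load = a(1 − B) = 2.771·(1 − 0.040297) = 2.771·0.959703 = 2.6593 E

Final: 2.6593 Erlangs


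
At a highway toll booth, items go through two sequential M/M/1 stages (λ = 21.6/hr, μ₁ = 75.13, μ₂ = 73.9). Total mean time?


Each node sees arrival rate λ = 21.6/hr (tandem ⇒ throughput preserved).
W₁ = 1/(μ₁−λ) = 1/(75.13−21.6) = 0.01868 hr
W₂ = 1/(μ₂−λ) = 1/(73.9−21.6) = 0.01912 hr
W_total = W₁ + W₂ = 0.01868 + 0.01912 = 0.03780 hr

Final: 0.03780 hr


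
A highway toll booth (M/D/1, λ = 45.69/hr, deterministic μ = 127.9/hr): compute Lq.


ρ = 45.69/127.9 = 0.3572
M/D/1: Lq = ρ²/(2(1−ρ)) = 0.1276/(2·0.6428) = 0.09927

Final: 0.09927


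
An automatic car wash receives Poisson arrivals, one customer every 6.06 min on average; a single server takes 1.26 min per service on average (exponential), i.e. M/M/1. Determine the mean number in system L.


λ = 60/6.06 = 9.9010 /hr
μ = 60/1.26 = 47.6190 /hr
ρ = λ/μ = 9.9010/47.6190 = 0.2079
L = ρ/(1−ρ) = 0.2079/0.7921 = 0.2625

Final: 0.2625


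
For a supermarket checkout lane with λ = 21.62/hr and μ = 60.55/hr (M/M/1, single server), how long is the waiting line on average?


ρ = 21.62/60.55 = 0.3571
Lq = ρ²/(1−ρ) = 0.1275/0.6429 = 0.1983

Final: 0.1983


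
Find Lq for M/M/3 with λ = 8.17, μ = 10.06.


a = λ/μ = 0.8121; ρ = a/3 = 0.2707
P₀ = 0.441635
Lq = P₀·a^c·ρ / (c!·(1−ρ)²) = 0.441635·0.53564·0.2707/(6·0.53187)
= 0.02007

Final: 0.02007


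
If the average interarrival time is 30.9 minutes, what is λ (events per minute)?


λ = 1/(interarrival time) in consistent units.
1 minute = 1 min, so λ = 1/30.9 = 0.03236 per minute

Final: 0.03236 /min


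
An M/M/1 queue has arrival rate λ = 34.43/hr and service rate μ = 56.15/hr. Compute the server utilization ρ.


ρ = λ/μ = 34.43/56.15 = 0.6132

Final: 0.6132


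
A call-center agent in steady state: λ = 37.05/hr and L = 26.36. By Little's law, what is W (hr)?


W = L/λ = 26.36/37.05 = 0.7115 hr

Final: 0.7115 hr


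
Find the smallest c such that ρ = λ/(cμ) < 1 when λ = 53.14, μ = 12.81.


Stability requires cμ > λ ⇔ c > λ/μ.
λ/μ = 53.14/12.81 = 4.1483
Minimum integer c = ⌊4.1483⌋ + 1 = 5
Check: 5·12.81 = 64.05 > 53.14, while 4·12.81 = 51.24 ≤ 53.14

Final: 5 servers


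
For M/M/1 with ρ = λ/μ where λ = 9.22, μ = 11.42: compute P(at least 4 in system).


ρ = 9.22/11.42 = 0.8074
P(N ≥ n) = ρ^n = 0.8074^4 = 0.424873

Final: 0.424873


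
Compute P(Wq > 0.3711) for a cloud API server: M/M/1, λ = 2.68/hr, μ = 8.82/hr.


ρ = 2.68/8.82 = 0.3039
P(Wq > t) = ρ·e^{−(μ−λ)t} = 0.3039·e^{−2.2786}
= 0.3039·0.102432 = 0.031125

Final: 0.031125


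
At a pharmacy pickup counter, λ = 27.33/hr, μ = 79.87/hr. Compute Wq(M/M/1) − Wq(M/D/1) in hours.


ρ = 27.33/79.87 = 0.3422
Wq(M/M/1) = ρ/(μ−λ) = 0.3422/52.54 = 0.006513 hr
Wq(M/D/1) = ρ/(2(μ−λ)) = 0.003256 hr
Savings = 0.006513 − 0.003256 = 0.003256 hr

Final: 0.003256 hr


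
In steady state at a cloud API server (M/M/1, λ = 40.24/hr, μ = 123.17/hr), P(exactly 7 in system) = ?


ρ = 40.24/123.17 = 0.3267
P_n = (1−ρ)·ρ^n = (1 − 0.3267)·0.3267^7 = 0.6733·0.0003973 = 0.0002675

Final: 0.0002675


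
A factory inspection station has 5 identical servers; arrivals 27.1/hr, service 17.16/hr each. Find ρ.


ρ = λ/(cμ) = 27.1/(5·17.16) = 27.1/85.80 = 0.3159

Final: 0.3159


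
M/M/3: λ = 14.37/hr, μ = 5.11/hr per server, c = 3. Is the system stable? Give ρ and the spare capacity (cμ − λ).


Total capacity cμ = 3·5.11 = 15.33/hr
ρ = λ/(cμ) = 14.37/15.33 = 0.9374
Stable ⇔ ρ < 1: YES
Spare capacity = cμ − λ = 15.33 − 14.37 = 0.96/hr

Final: ρ = 0.9374; stable; margin = 0.96/hr


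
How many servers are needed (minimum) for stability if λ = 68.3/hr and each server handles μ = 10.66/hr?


Stability requires cμ > λ ⇔ c > λ/μ.
λ/μ = 68.3/10.66 = 6.4071
Minimum integer c = ⌊6.4071⌋ + 1 = 7
Check: 7·10.66 = 74.62 > 68.3, while 6·10.66 = 63.96 ≤ 68.3

Final: 7 servers


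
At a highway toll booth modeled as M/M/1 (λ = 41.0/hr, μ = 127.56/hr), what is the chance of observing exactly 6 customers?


ρ = 41.0/127.56 = 0.3214
P_n = (1−ρ)·ρ^n = (1 − 0.3214)·0.3214^6 = 0.6786·0.001103 = 0.0007482

Final: 0.0007482


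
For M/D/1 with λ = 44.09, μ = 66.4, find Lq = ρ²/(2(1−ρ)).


ρ = 44.09/66.4 = 0.6640
M/D/1: Lq = ρ²/(2(1−ρ)) = 0.4409/(2·0.3360) = 0.65612

Final: 0.65612


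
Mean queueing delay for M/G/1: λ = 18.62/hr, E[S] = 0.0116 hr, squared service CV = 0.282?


ρ = λ·E[S] = 18.62·0.0116 = 0.2160
E[S²] = E[S]²(1+C_s²) = 0.0116²·(1+0.282) = 0.0001725
Wq = λ·E[S²]/(2(1−ρ)) = 18.62·0.0001725/(2·0.7840) = 0.002048 hr

Final: 0.002048 hr


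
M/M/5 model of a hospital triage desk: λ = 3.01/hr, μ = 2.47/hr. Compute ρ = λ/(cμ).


ρ = λ/(cμ) = 3.01/(5·2.47) = 3.01/12.35 = 0.2437

Final: 0.2437


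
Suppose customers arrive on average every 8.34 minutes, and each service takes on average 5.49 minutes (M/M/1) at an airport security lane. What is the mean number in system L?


λ = 60/8.34 = 7.1942 /hr
μ = 60/5.49 = 10.9290 /hr
ρ = λ/μ = 7.1942/10.9290 = 0.6583
L = ρ/(1−ρ) = 0.6583/0.3417 = 1.9263

Final: 1.9263


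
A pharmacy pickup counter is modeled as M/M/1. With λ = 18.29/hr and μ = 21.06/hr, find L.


ρ = λ/μ = 18.29/21.06 = 0.8685
L = ρ/(1−ρ) = 0.8685/(1 − 0.8685) = 0.8685/0.1315 = 6.6029

Final: 6.6029


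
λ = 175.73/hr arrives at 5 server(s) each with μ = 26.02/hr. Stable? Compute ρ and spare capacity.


Total capacity cμ = 5·26.02 = 130.10/hr
ρ = λ/(cμ) = 175.73/130.10 = 1.3507
Stable ⇔ ρ < 1: NO
Spare capacity = cμ − λ = 130.10 − 175.73 = -45.63/hr

Final: ρ = 1.3507; unstable; margin = -45.63/hr


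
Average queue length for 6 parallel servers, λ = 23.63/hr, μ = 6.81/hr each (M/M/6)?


a = λ/μ = 3.4699; ρ = a/6 = 0.5783
P₀ = 0.029910
Lq = P₀·a^c·ρ / (c!·(1−ρ)²) = 0.029910·1745.41884·0.5783/(720·0.17782)
= 0.23581

Final: 0.23581


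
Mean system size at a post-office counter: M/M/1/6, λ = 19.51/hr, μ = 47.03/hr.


ρ = 19.51/47.03 = 0.4148
L = ρ[1 − (K+1)ρ^K + Kρ^(K+1)] / [(1−ρ)(1−ρ^(K+1))]
Numerator: 0.4148·(1 − 7·0.005097 + 6·0.002114) = 0.405304
Denominator: (0.5852)·(0.997886) = 0.583921
L = 0.405304/0.583921 = 0.6941

Final: 0.6941


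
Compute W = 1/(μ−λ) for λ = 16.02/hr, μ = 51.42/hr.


W = 1/(μ−λ) = 1/(51.42 − 16.02) = 1/35.40 = 0.02825 hr

Final: 0.02825 hr


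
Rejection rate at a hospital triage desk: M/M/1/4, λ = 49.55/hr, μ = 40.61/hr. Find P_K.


ρ = λ/μ = 49.55/40.61 = 1.2201
P_K = (1−ρ)ρ^K/(1−ρ^(K+1)) = (-0.2201·2.216372)/(1 − 2.704291)
= -0.487918/-1.704291 = 0.286288

Final: 0.286288


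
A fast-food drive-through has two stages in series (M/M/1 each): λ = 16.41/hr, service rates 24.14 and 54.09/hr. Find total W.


Each node sees arrival rate λ = 16.41/hr (tandem ⇒ throughput preserved).
W₁ = 1/(μ₁−λ) = 1/(24.14−16.41) = 0.12937 hr
W₂ = 1/(μ₂−λ) = 1/(54.09−16.41) = 0.02654 hr
W_total = W₁ + W₂ = 0.12937 + 0.02654 = 0.15591 hr

Final: 0.15591 hr


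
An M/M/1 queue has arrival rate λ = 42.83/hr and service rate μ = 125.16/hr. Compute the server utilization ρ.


ρ = λ/μ = 42.83/125.16 = 0.3422

Final: 0.3422


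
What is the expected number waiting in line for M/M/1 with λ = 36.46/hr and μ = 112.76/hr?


ρ = 36.46/112.76 = 0.3233
Lq = ρ²/(1−ρ) = 0.1045/0.6767 = 0.1545

Final: 0.1545


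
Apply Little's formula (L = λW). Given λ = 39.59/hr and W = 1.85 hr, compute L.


L = λW = 39.59·1.85 = 73.2415

Final: 73.2415


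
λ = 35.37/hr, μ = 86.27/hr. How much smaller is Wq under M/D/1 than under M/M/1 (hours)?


ρ = 35.37/86.27 = 0.4100
Wq(M/M/1) = ρ/(μ−λ) = 0.4100/50.90 = 0.008055 hr
Wq(M/D/1) = ρ/(2(μ−λ)) = 0.004027 hr
Savings = 0.008055 − 0.004027 = 0.004027 hr

Final: 0.004027 hr


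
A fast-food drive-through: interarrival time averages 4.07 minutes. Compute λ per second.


λ = 1/(interarrival time) in consistent units.
1 second = 0.0166667 min, so λ = 0.0166667/4.07 = 0.004095 per second

Final: 0.004095 /sec


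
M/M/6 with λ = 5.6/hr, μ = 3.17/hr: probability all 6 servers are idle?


a = λ/μ = 5.6/3.17 = 1.7666; ρ = a/c = 0.2944
Σ_{k=0}^{5} a^k/k! (terms k=0..5) = 1.00000 + 1.76656 + 1.56037 + 0.91883 + 0.40579 + 0.14337 = 5.79492
Tail: a^6/(6!(1−ρ)) = 30.39293/(720·0.7056) = 0.05983
P₀ = 1/(5.79492 + 0.05983) = 1/5.85475 = 0.170801

Final: 0.170801


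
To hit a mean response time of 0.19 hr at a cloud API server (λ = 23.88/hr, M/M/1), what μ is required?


W = 1/(μ−λ) ⇒ μ − λ = 1/W = 1/0.19 = 5.2632
μ = λ + 1/W = 23.88 + 5.2632 = 29.1432 per hr

Final: 29.1432 /hr


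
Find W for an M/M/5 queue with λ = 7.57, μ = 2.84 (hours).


a = 2.6655; ρ = 0.5331; P₀ = 0.067209
Lq = P₀·a^c·ρ/(c!(1−ρ)²) = 0.18428
Wq = Lq/λ = 0.18428/7.57 = 0.02434 hr
W = Wq + 1/μ = 0.02434 + 0.35211 = 0.37646 hr

Final: 0.37646 hr


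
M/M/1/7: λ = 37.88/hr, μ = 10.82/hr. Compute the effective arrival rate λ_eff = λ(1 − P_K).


ρ = 3.5009; P_K = (1−ρ)ρ^7/(1−ρ^8) = 0.714393
λ_eff = λ(1 − P_K) = 37.88·(1 − 0.714393) = 37.88·0.285607 = 10.8188 /hr

Final: 10.8188 /hr


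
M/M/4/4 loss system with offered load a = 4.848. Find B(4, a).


B(c,a) = (a^c/c!) / Σ_{k=0}^{c} a^k/k!
a^4/4! = 23.016496
Σ terms (k=0..4): 1.00000 + 4.84800 + 11.75155 + 18.99051 + 23.01650 = 59.606556
B = 23.016496/59.606556 = 0.386140

Final: 0.386140


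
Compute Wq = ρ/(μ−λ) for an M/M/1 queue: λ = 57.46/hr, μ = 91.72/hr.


ρ = 57.46/91.72 = 0.6265
Wq = ρ/(μ−λ) = 0.6265/(91.72 − 57.46) = 0.6265/34.26 = 0.01829 hr

Final: 0.01829 hr


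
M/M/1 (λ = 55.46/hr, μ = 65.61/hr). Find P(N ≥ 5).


ρ = 55.46/65.61 = 0.8453
P(N ≥ n) = ρ^n = 0.8453^5 = 0.431568

Final: 0.431568


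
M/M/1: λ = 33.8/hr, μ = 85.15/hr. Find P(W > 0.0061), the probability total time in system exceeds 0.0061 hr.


W ~ Exponential(μ−λ) for M/M/1.
μ − λ = 85.15 − 33.8 = 51.3500
P(W > t) = e^{−(μ−λ)t} = e^{−0.3132} = 0.731078

Final: 0.731078


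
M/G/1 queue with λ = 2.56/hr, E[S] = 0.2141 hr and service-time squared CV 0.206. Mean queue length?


ρ = λ·E[S] = 2.56·0.2141 = 0.5481
Lq = ρ²(1+C_s²)/(2(1−ρ)) = 0.3004·(1+0.206)/(2·0.4519)
= 0.3004·1.2060/0.9038 = 0.40085

Final: 0.40085


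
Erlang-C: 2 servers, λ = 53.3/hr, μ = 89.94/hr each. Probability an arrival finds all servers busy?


a = λ/μ = 0.5926; ρ = a/2 = 0.2963
P₀ = 0.542842 (from M/M/c formula)
C(c,a) = [a^c/(c!(1−ρ))]·P₀ = [0.35120/(2·0.7037)]·0.542842
= 0.24954·0.542842 = 0.135460

Final: 0.135460


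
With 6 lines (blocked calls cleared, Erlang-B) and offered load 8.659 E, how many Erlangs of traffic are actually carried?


B(6,8.659) = 0.424015 (Erlang-B)
Carried load = a(1 − B) = 8.659·(1 − 0.424015) = 8.659·0.575985 = 4.9875 E

Final: 4.9875 Erlangs


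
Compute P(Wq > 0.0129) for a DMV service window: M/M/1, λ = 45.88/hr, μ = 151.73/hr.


ρ = 45.88/151.73 = 0.3024
P(Wq > t) = ρ·e^{−(μ−λ)t} = 0.3024·e^{−1.3655}
= 0.3024·0.255262 = 0.077186

Final: 0.077186


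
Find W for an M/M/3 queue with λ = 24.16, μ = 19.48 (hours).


a = 1.2402; ρ = 0.4134; P₀ = 0.281579
Lq = P₀·a^c·ρ/(c!(1−ρ)²) = 0.10757
Wq = Lq/λ = 0.10757/24.16 = 0.004452 hr
W = Wq + 1/μ = 0.004452 + 0.05133 = 0.05579 hr

Final: 0.05579 hr


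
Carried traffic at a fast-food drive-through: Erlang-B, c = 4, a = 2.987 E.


B(4,2.987) = 0.204661 (Erlang-B)
Carried load = a(1 − B) = 2.987·(1 − 0.204661) = 2.987·0.795339 = 2.3757 E

Final: 2.3757 Erlangs


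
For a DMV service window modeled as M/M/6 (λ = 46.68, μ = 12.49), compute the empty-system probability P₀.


a = λ/μ = 46.68/12.49 = 3.7374; ρ = a/c = 0.6229
Σ_{k=0}^{5} a^k/k! (terms k=0..5) = 1.00000 + 3.73739 + 6.98404 + 8.70070 + 8.12947 + 6.07660 = 34.62820
Tail: a^6/(6!(1−ρ)) = 2725.27576/(720·0.3771) = 10.03736
P₀ = 1/(34.62820 + 10.03736) = 1/44.66556 = 0.022389

Final: 0.022389


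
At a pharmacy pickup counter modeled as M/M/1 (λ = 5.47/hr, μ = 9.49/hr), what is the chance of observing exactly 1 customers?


ρ = 5.47/9.49 = 0.5764
P_n = (1−ρ)·ρ^n = (1 − 0.5764)·0.5764^1 = 0.4236·0.576396 = 0.244164

Final: 0.244164


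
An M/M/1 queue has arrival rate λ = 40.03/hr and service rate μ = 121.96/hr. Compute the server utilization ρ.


ρ = λ/μ = 40.03/121.96 = 0.3282

Final: 0.3282


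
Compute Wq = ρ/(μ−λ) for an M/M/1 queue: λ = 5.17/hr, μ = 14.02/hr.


ρ = 5.17/14.02 = 0.3688
Wq = ρ/(μ−λ) = 0.3688/(14.02 − 5.17) = 0.3688/8.85 = 0.04167 hr

Final: 0.04167 hr


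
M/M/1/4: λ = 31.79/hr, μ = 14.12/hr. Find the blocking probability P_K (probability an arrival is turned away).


ρ = λ/μ = 31.79/14.12 = 2.2514
P_K = (1−ρ)ρ^K/(1−ρ^(K+1)) = (-1.2514·25.693503)/(1 − 57.846776)
= -32.153272/-56.846776 = 0.565613

Final: 0.565613


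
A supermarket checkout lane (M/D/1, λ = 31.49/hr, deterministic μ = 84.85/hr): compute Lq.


ρ = 31.49/84.85 = 0.3711
M/D/1: Lq = ρ²/(2(1−ρ)) = 0.1377/(2·0.6289) = 0.10951

Final: 0.10951


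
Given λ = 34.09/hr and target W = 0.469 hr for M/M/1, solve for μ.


W = 1/(μ−λ) ⇒ μ − λ = 1/W = 1/0.469 = 2.1322
μ = λ + 1/W = 34.09 + 2.1322 = 36.2222 per hr

Final: 36.2222 /hr


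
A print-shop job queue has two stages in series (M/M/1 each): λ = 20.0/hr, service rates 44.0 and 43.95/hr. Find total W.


Each node sees arrival rate λ = 20.0/hr (tandem ⇒ throughput preserved).
W₁ = 1/(μ₁−λ) = 1/(44.0−20.0) = 0.04167 hr
W₂ = 1/(μ₂−λ) = 1/(43.95−20.0) = 0.04175 hr
W_total = W₁ + W₂ = 0.04167 + 0.04175 = 0.08342 hr

Final: 0.08342 hr


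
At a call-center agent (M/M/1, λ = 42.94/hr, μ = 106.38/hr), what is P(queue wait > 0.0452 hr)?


ρ = 42.94/106.38 = 0.4036
P(Wq > t) = ρ·e^{−(μ−λ)t} = 0.4036·e^{−2.8675}
= 0.4036·0.056842 = 0.022944

Final: 0.022944


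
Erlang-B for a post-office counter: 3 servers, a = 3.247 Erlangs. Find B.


B(c,a) = (a^c/c!) / Σ_{k=0}^{c} a^k/k!
a^3/3! = 5.705525
Σ terms (k=0..3): 1.00000 + 3.24700 + 5.27150 + 5.70553 = 15.224030
B = 5.705525/15.224030 = 0.374771

Final: 0.374771


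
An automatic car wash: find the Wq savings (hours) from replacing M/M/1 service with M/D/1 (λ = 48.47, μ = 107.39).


ρ = 48.47/107.39 = 0.4513
Wq(M/M/1) = ρ/(μ−λ) = 0.4513/58.92 = 0.007660 hr
Wq(M/D/1) = ρ/(2(μ−λ)) = 0.003830 hr
Savings = 0.007660 − 0.003830 = 0.003830 hr

Final: 0.003830 hr


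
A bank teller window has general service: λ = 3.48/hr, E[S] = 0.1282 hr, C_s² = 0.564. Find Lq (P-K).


ρ = λ·E[S] = 3.48·0.1282 = 0.4461
Lq = ρ²(1+C_s²)/(2(1−ρ)) = 0.1990·(1+0.564)/(2·0.5539)
= 0.1990·1.5640/1.1077 = 0.28102

Final: 0.28102


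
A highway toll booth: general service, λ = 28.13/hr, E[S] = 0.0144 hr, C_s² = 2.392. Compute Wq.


ρ = λ·E[S] = 28.13·0.0144 = 0.4051
E[S²] = E[S]²(1+C_s²) = 0.0144²·(1+2.392) = 0.0007034
Wq = λ·E[S²]/(2(1−ρ)) = 28.13·0.0007034/(2·0.5949) = 0.01663 hr

Final: 0.01663 hr


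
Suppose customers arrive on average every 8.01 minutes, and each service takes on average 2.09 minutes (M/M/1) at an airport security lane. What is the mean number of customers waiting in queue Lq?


λ = 60/8.01 = 7.4906 /hr
μ = 60/2.09 = 28.7081 /hr
ρ = λ/μ = 7.4906/28.7081 = 0.2609
Lq = ρ²/(1−ρ) = 0.06808/0.7391 = 0.09212

Final: 0.09212


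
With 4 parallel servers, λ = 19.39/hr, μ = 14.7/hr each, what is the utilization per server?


ρ = λ/(cμ) = 19.39/(4·14.7) = 19.39/58.80 = 0.3298

Final: 0.3298


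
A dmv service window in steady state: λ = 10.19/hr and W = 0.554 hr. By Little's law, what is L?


L = λW = 10.19·0.554 = 5.6453

Final: 5.6453


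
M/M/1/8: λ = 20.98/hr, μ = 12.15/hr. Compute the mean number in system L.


ρ = 20.98/12.15 = 1.7267
L = ρ[1 − (K+1)ρ^K + Kρ^(K+1)] / [(1−ρ)(1−ρ^(K+1))]
Numerator: 1.7267·(1 − 9·79.037582 + 8·136.478064) = 658.731026
Denominator: (-0.7267)·(-135.478064) = 98.458544
L = 658.731026/98.458544 = 6.6904

Final: 6.6904


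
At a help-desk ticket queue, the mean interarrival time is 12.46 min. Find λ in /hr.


λ = 1/(interarrival time) in consistent units.
1 hour = 60 min, so λ = 60/12.46 = 4.8154 per hour

Final: 4.8154 /hr


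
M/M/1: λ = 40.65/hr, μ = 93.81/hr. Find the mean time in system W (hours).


W = 1/(μ−λ) = 1/(93.81 − 40.65) = 1/53.16 = 0.01881 hr

Final: 0.01881 hr


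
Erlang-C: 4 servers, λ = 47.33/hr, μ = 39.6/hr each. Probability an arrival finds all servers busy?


a = λ/μ = 1.1952; ρ = a/4 = 0.2988
P₀ = 0.301634 (from M/M/c formula)
C(c,a) = [a^c/(c!(1−ρ))]·P₀ = [2.04063/(24·0.7012)]·0.301634
= 0.12126·0.301634 = 0.036576

Final: 0.036576


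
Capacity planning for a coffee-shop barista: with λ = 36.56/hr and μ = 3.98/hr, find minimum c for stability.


Stability requires cμ > λ ⇔ c > λ/μ.
λ/μ = 36.56/3.98 = 9.1859
Minimum integer c = ⌊9.1859⌋ + 1 = 10
Check: 10·3.98 = 39.80 > 36.56, while 9·3.98 = 35.82 ≤ 36.56

Final: 10 servers


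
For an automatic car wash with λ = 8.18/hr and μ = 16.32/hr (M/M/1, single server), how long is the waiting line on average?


ρ = 8.18/16.32 = 0.5012
Lq = ρ²/(1−ρ) = 0.2512/0.4988 = 0.5037

Final: 0.5037


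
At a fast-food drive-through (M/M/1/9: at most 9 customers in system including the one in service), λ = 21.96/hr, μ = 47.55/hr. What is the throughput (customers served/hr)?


ρ = 0.4618; P_K = (1−ρ)ρ^9/(1−ρ^10) = 0.0005146
λ_eff = λ(1 − P_K) = 21.96·(1 − 0.0005146) = 21.96·0.999485 = 21.9487 /hr

Final: 21.9487 /hr


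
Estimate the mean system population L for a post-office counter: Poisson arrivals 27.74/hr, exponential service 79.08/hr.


ρ = λ/μ = 27.74/79.08 = 0.3508
L = ρ/(1−ρ) = 0.3508/(1 − 0.3508) = 0.3508/0.6492 = 0.5403

Final: 0.5403


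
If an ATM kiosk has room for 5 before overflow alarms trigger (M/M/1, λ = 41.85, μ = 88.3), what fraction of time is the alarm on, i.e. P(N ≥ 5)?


ρ = 41.85/88.3 = 0.4740
P(N ≥ n) = ρ^n = 0.4740^5 = 0.023915

Final: 0.023915


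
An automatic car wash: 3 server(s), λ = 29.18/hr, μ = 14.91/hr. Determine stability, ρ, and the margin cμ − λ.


Total capacity cμ = 3·14.91 = 44.73/hr
ρ = λ/(cμ) = 29.18/44.73 = 0.6524
Stable ⇔ ρ < 1: YES
Spare capacity = cμ − λ = 44.73 − 29.18 = 15.55/hr

Final: ρ = 0.6524; stable; margin = 15.55/hr


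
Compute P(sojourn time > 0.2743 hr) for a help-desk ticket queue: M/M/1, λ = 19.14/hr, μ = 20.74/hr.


W ~ Exponential(μ−λ) for M/M/1.
μ − λ = 20.74 − 19.14 = 1.6000
P(W > t) = e^{−(μ−λ)t} = e^{−0.4389} = 0.644758

Final: 0.644758


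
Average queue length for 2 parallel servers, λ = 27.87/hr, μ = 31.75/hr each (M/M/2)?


a = λ/μ = 0.8778; ρ = a/2 = 0.4389
P₀ = 0.389953
Lq = P₀·a^c·ρ / (c!·(1−ρ)²) = 0.389953·0.77052·0.4389/(2·0.31484)
= 0.20943

Final: 0.20943


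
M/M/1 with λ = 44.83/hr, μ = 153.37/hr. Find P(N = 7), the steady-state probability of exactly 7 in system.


ρ = 44.83/153.37 = 0.2923
P_n = (1−ρ)·ρ^n = (1 − 0.2923)·0.2923^7 = 0.7077·0.0001823 = 0.0001290

Final: 0.0001290


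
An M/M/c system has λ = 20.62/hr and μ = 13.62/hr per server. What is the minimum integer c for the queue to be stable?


Stability requires cμ > λ ⇔ c > λ/μ.
λ/μ = 20.62/13.62 = 1.5140
Minimum integer c = ⌊1.5140⌋ + 1 = 2
Check: 2·13.62 = 27.24 > 20.62, while 1·13.62 = 13.62 ≤ 20.62

Final: 2 servers


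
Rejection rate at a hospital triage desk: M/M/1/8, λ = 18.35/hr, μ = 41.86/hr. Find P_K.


ρ = λ/μ = 18.35/41.86 = 0.4384
P_K = (1−ρ)ρ^K/(1−ρ^(K+1)) = (0.5616·0.001364)/(1 − 0.0005978)
= 0.0007659/0.999402 = 0.0007663

Final: 0.0007663


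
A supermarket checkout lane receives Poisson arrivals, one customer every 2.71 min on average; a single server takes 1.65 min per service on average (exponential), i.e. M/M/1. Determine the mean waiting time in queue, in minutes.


λ = 60/2.71 = 22.1402 /hr
μ = 60/1.65 = 36.3636 /hr
ρ = λ/μ = 22.1402/36.3636 = 0.6089
Wq = ρ/(μ−λ) = 0.6089/(36.3636−22.1402) = 0.04281 hr
In minutes: 0.04281·60 = 2.568 min

Final: 2.568 min


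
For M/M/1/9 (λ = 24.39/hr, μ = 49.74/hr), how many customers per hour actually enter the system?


ρ = 0.4903; P_K = (1−ρ)ρ^9/(1−ρ^10) = 0.0008359
λ_eff = λ(1 − P_K) = 24.39·(1 − 0.0008359) = 24.39·0.999164 = 24.3696 /hr

Final: 24.3696 /hr
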